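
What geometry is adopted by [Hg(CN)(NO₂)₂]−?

Each cyanide is −1; each nitro (N-bound nitrite) is −1; balancing the −1 overall charge requires Hg(II).
Mercury is a group-12 element; Hg(II) is therefore d¹⁰.
With 3 monodentate ligands the coordination number is 3.
Three ligands around a d¹⁰ centre minimise repulsion in a trigonal-planar arrangement.

trigonal planar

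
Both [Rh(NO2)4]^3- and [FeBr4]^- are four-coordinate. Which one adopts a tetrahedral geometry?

[FeBr4]^-

For [Rh(NO2)4]^3-: Ligand charges: each nitro (N-bound nitrite) is −1. With an overall charge of −3 the rhodium centre must be in the +1 oxidation state. Rh sits in group 9, so the d-electron count is 9 − 1 = 8. A 4d d⁸ ion has a large crystal-field splitting; square planar leaves the high-energy d_{x²−y²} orbital empty and maximises CFSE. → square planar.
For [FeBr4]^-: Each bromide is −1; balancing the −1 overall charge requires Fe(III). Iron is a group-8 element; Fe(III) is therefore d⁵. A high-spin d⁵ ion has zero CFSE in either geometry, so four ligands adopt the sterically favoured tetrahedral geometry. → tetrahedral.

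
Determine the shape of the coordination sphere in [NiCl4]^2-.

tetrahedral

Summing ligand charges against the −2 overall charge gives an oxidation state of +2 for nickel.
Ni sits in group 10, so the d-electron count is 10 − 2 = 8.
Coordination number: 4.
Chloride is a weak-field ligand.
With weak-field ligands the CFSE gain from square planar is small, so a 3d d⁸ ion takes the sterically preferred tetrahedral geometry.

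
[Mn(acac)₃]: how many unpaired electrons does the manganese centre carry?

Ligand charges: each acetylacetonate is −1. With an overall charge of 0 the manganese centre must be in the +3 oxidation state.
Manganese is a group-7 element; Mn(III) is therefore d⁴.
Counting donor atoms: 3×acetylacetonate (bidentate) → 6 donors. Coordination number = 6.
The spin state decides the count: Acetylacetonate is a weak-field ligand for a first-row metal, so the complex is high-spin.
An octahedral high-spin d⁴ ion is t₂g³e_g¹, giving 4 unpaired electrons.

4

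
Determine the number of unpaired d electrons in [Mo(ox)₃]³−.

Summing ligand charges against the −3 overall charge gives an oxidation state of +3 for molybdenum.
Molybdenum is a group-6 element; Mo(III) is therefore d³.
Counting donor atoms: 3×oxalate (bidentate) → 6 donors. Coordination number = 6.
In an octahedral field the d³ configuration is t₂g³e_g⁰ (only one arrangement possible), giving 3 unpaired electrons.

3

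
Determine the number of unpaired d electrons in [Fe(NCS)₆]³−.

Each isothiocyanate is −1; balancing the −3 overall charge requires Fe(III).
Fe sits in group 8, so the d-electron count is 8 − 3 = 5.
The spin state decides the count: Isothiocyanate is a weak-field ligand for a first-row metal, so the complex is high-spin.
An octahedral high-spin d⁵ ion is t₂g³e_g², giving 5 unpaired electrons.

5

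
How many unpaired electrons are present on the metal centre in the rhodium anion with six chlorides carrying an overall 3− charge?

Summing ligand charges against the −3 overall charge gives an oxidation state of +3 for rhodium.
Rh sits in group 9, so the d-electron count is 9 − 3 = 6.
The spin state decides the count: a 4d ion has a large Δₒ and is invariably low-spin.
An octahedral low-spin d⁶ ion is t₂g⁶e_g⁰, giving 0 unpaired electrons.

0 unpaired electrons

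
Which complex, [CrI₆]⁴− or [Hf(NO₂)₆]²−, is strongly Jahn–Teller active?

[CrI₆]⁴−: Ligand charges: each iodide is −1. With an overall charge of −4 the chromium centre must be in the +2 oxidation state. Chromium is a group-6 element; Cr(II) is therefore d⁴. Iodide is a weak-field ligand for a first-row metal, so the complex is high-spin. The t₂g³e_g¹ (high-spin) configuration has an unevenly filled e_g set; the Jahn–Teller theorem predicts a tetragonal distortion (typically axial elongation) to lift the degeneracy.
[Hf(NO₂)₆]²−: Summing ligand charges against the −2 overall charge gives an oxidation state of +4 for hafnium. Group 4 minus oxidation state 4 gives a d⁰ configuration. The d⁰ configuration leaves the e_g set evenly filled (or empty) — no strong Jahn–Teller driving force.

[CrI₆]⁴−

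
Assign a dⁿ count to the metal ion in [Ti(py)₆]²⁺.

d2

Pyridine is neutral; balancing the +2 overall charge requires Ti(II).
Titanium is a group-4 element; Ti(II) is therefore d².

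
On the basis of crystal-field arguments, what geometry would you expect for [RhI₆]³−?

Ligand charges: each iodide is −1. With an overall charge of −3 the rhodium centre must be in the +3 oxidation state.
Group 9 minus oxidation state 3 gives a d⁶ configuration.
Coordination number: 6.
Six donors around a single metal centre give an octahedral coordination sphere.

octahedral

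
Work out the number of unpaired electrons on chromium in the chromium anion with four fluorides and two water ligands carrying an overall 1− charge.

3 unpaired electrons

Ligand charges: each fluoride is −1; water is neutral. With an overall charge of −1 the chromium centre must be in the +3 oxidation state.
Cr sits in group 6, so the d-electron count is 6 − 3 = 3.
In an octahedral field the d³ configuration is t₂g³e_g⁰ (only one arrangement possible), giving 3 unpaired electrons.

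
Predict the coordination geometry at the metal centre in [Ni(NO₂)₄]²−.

square planar

Summing ligand charges against the −2 overall charge gives an oxidation state of +2 for nickel.
Ni sits in group 10, so the d-electron count is 10 − 2 = 8.
With 4 monodentate ligands the coordination number is 4.
Nitro (N-bound nitrite) is a strong-field ligand (high in the spectrochemical series).
A 3d d⁸ ion with strong-field ligands gains enough CFSE to favour square planar over tetrahedral.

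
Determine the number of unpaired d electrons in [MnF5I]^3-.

Summing ligand charges against the −3 overall charge gives an oxidation state of +3 for manganese.
Manganese is a group-7 element; Mn(III) is therefore d⁴.
The spin state decides the count: Fluoride and iodide are weak-field ligands for a first-row metal, so the complex is high-spin.
An octahedral high-spin d⁴ ion is t₂g³e_g¹, giving 4 unpaired electrons.

4 unpaired electrons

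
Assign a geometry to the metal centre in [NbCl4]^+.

Each chloride is −1; balancing the +1 overall charge requires Nb(V).
Nb sits in group 5, so the d-electron count is 5 − 5 = 0.
Coordination number: 4.
A d⁰ ion has no crystal-field stabilisation preference between square planar and tetrahedral, so four ligands adopt the sterically favoured tetrahedral geometry.

tetrahedral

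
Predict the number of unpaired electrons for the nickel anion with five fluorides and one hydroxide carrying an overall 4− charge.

2 unpaired electrons

Ligand charges: each fluoride is −1; each hydroxide is −1. With an overall charge of −4 the nickel centre must be in the +2 oxidation state.
Group 10 minus oxidation state 2 gives a d⁸ configuration.
In an octahedral field the d⁸ configuration is t₂g⁶e_g² (only one arrangement possible), giving 2 unpaired electrons.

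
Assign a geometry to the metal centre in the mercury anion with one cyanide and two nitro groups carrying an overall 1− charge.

Each cyanide is −1; each nitro (N-bound nitrite) is −1; balancing the −1 overall charge requires Hg(II).
Hg sits in group 12, so the d-electron count is 12 − 2 = 10.
With 3 monodentate ligands the coordination number is 3.
Three ligands around a d¹⁰ centre minimise repulsion in a trigonal-planar arrangement.

trigonal planar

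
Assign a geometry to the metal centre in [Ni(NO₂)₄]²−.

square planar

Ligand charges: each nitro (N-bound nitrite) is −1. With an overall charge of −2 the nickel centre must be in the +2 oxidation state.
Nickel is a group-10 element; Ni(II) is therefore d⁸.
Coordination number: 4.
Nitro (N-bound nitrite) is a strong-field ligand (high in the spectrochemical series).
A 3d d⁸ ion with strong-field ligands gains enough CFSE to favour square planar over tetrahedral.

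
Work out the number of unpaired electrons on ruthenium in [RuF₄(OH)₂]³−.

1 unpaired electron

Each fluoride is −1; each hydroxide is −1; balancing the −3 overall charge requires Ru(III).
Group 8 minus oxidation state 3 gives a d⁵ configuration.
The spin state decides the count: a 4d ion has a large Δₒ and is invariably low-spin.
An octahedral low-spin d⁵ ion is t₂g⁵e_g⁰, giving 1 unpaired electron.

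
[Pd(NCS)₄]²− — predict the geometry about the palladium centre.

square planar

Summing ligand charges against the −2 overall charge gives an oxidation state of +2 for palladium.
Group 10 minus oxidation state 2 gives a d⁸ configuration.
Coordination number: 4.
A 4d d⁸ ion has a large crystal-field splitting; square planar leaves the high-energy d_{x²−y²} orbital empty and maximises CFSE.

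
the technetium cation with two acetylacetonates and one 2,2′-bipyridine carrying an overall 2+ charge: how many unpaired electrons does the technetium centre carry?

3

Ligand charges: each acetylacetonate is −1; 2,2′-bipyridine is neutral. With an overall charge of +2 the technetium centre must be in the +4 oxidation state.
Technetium is a group-7 element; Tc(IV) is therefore d³.
Counting donor atoms: 2×acetylacetonate (bidentate) → 4 donors; 1×2,2′-bipyridine (bidentate) → 2 donors. Coordination number = 6.
In an octahedral field the d³ configuration is t₂g³e_g⁰ (only one arrangement possible), giving 3 unpaired electrons.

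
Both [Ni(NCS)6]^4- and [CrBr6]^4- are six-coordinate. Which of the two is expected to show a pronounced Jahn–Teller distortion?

[Ni(NCS)6]^4-: Ligand charges: each isothiocyanate is −1. With an overall charge of −4 the nickel centre must be in the +2 oxidation state. Group 10 minus oxidation state 2 gives a d⁸ configuration. The d⁸ configuration leaves the e_g set evenly filled (or empty) — no strong Jahn–Teller driving force.
[CrBr6]^4-: Ligand charges: each bromide is −1. With an overall charge of −4 the chromium centre must be in the +2 oxidation state. Cr sits in group 6, so the d-electron count is 6 − 2 = 4. Bromide is a weak-field ligand for a first-row metal, so the complex is high-spin. The t₂g³e_g¹ (high-spin) configuration has an unevenly filled e_g set; the Jahn–Teller theorem predicts a tetragonal distortion (typically axial elongation) to lift the degeneracy.

[CrBr6]^4-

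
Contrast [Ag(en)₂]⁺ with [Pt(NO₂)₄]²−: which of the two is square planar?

For [Ag(en)₂]⁺: Ligand charges: ethylenediamine is neutral. With an overall charge of +1 the silver centre must be in the +1 oxidation state. Ag sits in group 11, so the d-electron count is 11 − 1 = 10. A d¹⁰ ion has no crystal-field stabilisation preference between square planar and tetrahedral, so four ligands adopt the sterically favoured tetrahedral geometry. → tetrahedral.
For [Pt(NO₂)₄]²−: Each nitro (N-bound nitrite) is −1; balancing the −2 overall charge requires Pt(II). Platinum is a group-10 element; Pt(II) is therefore d⁸. A 5d d⁸ ion has a large crystal-field splitting; square planar leaves the high-energy d_{x²−y²} orbital empty and maximises CFSE. → square planar.

[Pt(NO₂)₄]²−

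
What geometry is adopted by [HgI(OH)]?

linear

Summing ligand charges against the 0 overall charge gives an oxidation state of +2 for mercury.
Hg sits in group 12, so the d-electron count is 12 − 2 = 10.
Coordination number: 2.
A d¹⁰ ion with only two ligands adopts a linear arrangement (sp hybridisation; no CFSE preference).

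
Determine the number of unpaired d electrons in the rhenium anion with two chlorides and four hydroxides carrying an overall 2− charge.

Each chloride is −1; each hydroxide is −1; balancing the −2 overall charge requires Re(IV).
Rhenium is a group-7 element; Re(IV) is therefore d³.
In an octahedral field the d³ configuration is t₂g³e_g⁰ (only one arrangement possible), giving 3 unpaired electrons.

3 unpaired electrons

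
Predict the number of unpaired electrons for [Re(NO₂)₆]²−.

3

Each nitro (N-bound nitrite) is −1; balancing the −2 overall charge requires Re(IV).
Re sits in group 7, so the d-electron count is 7 − 4 = 3.
In an octahedral field the d³ configuration is t₂g³e_g⁰ (only one arrangement possible), giving 3 unpaired electrons.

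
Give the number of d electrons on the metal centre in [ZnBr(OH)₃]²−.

Summing ligand charges against the −2 overall charge gives an oxidation state of +2 for zinc.
Zn sits in group 12, so the d-electron count is 12 − 2 = 10.

d¹⁰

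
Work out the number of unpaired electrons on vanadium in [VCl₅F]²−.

Summing ligand charges against the −2 overall charge gives an oxidation state of +4 for vanadium.
Vanadium is a group-5 element; V(IV) is therefore d¹.
In an octahedral field the d¹ configuration is t₂g¹e_g⁰ (only one arrangement possible), giving 1 unpaired electron.

1 unpaired electron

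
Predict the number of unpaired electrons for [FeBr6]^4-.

4

Summing ligand charges against the −4 overall charge gives an oxidation state of +2 for iron.
Group 8 minus oxidation state 2 gives a d⁶ configuration.
The spin state decides the count: Bromide is a weak-field ligand for a first-row metal, so the complex is high-spin.
An octahedral high-spin d⁶ ion is t₂g⁴e_g², giving 4 unpaired electrons.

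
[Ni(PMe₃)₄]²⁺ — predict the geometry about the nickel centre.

Trimethylphosphine is neutral; balancing the +2 overall charge requires Ni(II).
Nickel is a group-10 element; Ni(II) is therefore d⁸.
With 4 monodentate ligands the coordination number is 4.
Trimethylphosphine is a strong-field ligand (high in the spectrochemical series).
A 3d d⁸ ion with strong-field ligands gains enough CFSE to favour square planar over tetrahedral.

square planar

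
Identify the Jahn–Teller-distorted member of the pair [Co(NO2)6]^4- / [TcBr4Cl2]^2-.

[Co(NO2)6]^4-

[Co(NO2)6]^4-: Ligand charges: each nitro (N-bound nitrite) is −1. With an overall charge of −4 the cobalt centre must be in the +2 oxidation state. Co sits in group 9, so the d-electron count is 9 − 2 = 7. Nitro (N-bound nitrite) is a strong-field ligand (high in the spectrochemical series) for a first-row metal, so the complex is low-spin. The t₂g⁶e_g¹ (low-spin) configuration has an unevenly filled e_g set; the Jahn–Teller theorem predicts a tetragonal distortion (typically axial elongation) to lift the degeneracy.
[TcBr4Cl2]^2-: Summing ligand charges against the −2 overall charge gives an oxidation state of +4 for technetium. Group 7 minus oxidation state 4 gives a d³ configuration. The d³ configuration leaves the e_g set evenly filled (or empty) — no strong Jahn–Teller driving force.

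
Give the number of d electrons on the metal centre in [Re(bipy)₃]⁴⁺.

d³

2,2′-bipyridine is neutral; balancing the +4 overall charge requires Re(IV).
Re sits in group 7, so the d-electron count is 7 − 4 = 3.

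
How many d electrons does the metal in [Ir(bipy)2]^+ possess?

2,2′-bipyridine is neutral; balancing the +1 overall charge requires Ir(I).
Ir sits in group 9, so the d-electron count is 9 − 1 = 8.

d⁸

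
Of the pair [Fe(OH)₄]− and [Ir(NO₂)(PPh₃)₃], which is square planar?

[Ir(NO₂)(PPh₃)₃]

For [Fe(OH)₄]−: Summing ligand charges against the −1 overall charge gives an oxidation state of +3 for iron. Group 8 minus oxidation state 3 gives a d⁵ configuration. A high-spin d⁵ ion has zero CFSE in either geometry, so four ligands adopt the sterically favoured tetrahedral geometry. → tetrahedral.
For [Ir(NO₂)(PPh₃)₃]: Summing ligand charges against the 0 overall charge gives an oxidation state of +1 for iridium. Ir sits in group 9, so the d-electron count is 9 − 1 = 8. A 5d d⁸ ion has a large crystal-field splitting; square planar leaves the high-energy d_{x²−y²} orbital empty and maximises CFSE. → square planar.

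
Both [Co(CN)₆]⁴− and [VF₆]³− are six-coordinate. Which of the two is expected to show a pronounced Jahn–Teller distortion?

[Co(CN)₆]⁴−: Each cyanide is −1; balancing the −4 overall charge requires Co(II). Cobalt is a group-9 element; Co(II) is therefore d⁷. Cyanide is a strong-field ligand (high in the spectrochemical series) for a first-row metal, so the complex is low-spin. The t₂g⁶e_g¹ (low-spin) configuration has an unevenly filled e_g set; the Jahn–Teller theorem predicts a tetragonal distortion (typically axial elongation) to lift the degeneracy.
[VF₆]³−: Ligand charges: each fluoride is −1. With an overall charge of −3 the vanadium centre must be in the +3 oxidation state. Group 5 minus oxidation state 3 gives a d² configuration. The d² configuration leaves the e_g set evenly filled (or empty) — no strong Jahn–Teller driving force.

[Co(CN)₆]⁴−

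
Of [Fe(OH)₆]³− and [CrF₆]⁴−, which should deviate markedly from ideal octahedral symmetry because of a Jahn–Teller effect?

[Fe(OH)₆]³−: Summing ligand charges against the −3 overall charge gives an oxidation state of +3 for iron. Group 8 minus oxidation state 3 gives a d⁵ configuration. Hydroxide is a weak-field ligand for a first-row metal, so the complex is high-spin. The d⁵ configuration leaves the e_g set evenly filled (or empty) — no strong Jahn–Teller driving force.
[CrF₆]⁴−: Each fluoride is −1; balancing the −4 overall charge requires Cr(II). Cr sits in group 6, so the d-electron count is 6 − 2 = 4. Fluoride is a weak-field ligand for a first-row metal, so the complex is high-spin. The t₂g³e_g¹ (high-spin) configuration has an unevenly filled e_g set; the Jahn–Teller theorem predicts a tetragonal distortion (typically axial elongation) to lift the degeneracy.

[CrF₆]⁴−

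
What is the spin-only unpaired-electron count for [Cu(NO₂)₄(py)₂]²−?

1

Each nitro (N-bound nitrite) is −1; pyridine is neutral; balancing the −2 overall charge requires Cu(II).
Group 11 minus oxidation state 2 gives a d⁹ configuration.
In an octahedral field the d⁹ configuration is t₂g⁶e_g³ (only one arrangement possible), giving 1 unpaired electron.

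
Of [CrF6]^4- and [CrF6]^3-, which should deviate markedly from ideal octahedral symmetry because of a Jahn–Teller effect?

[CrF6]^4-: Ligand charges: each fluoride is −1. With an overall charge of −4 the chromium centre must be in the +2 oxidation state. Chromium is a group-6 element; Cr(II) is therefore d⁴. Fluoride is a weak-field ligand for a first-row metal, so the complex is high-spin. The t₂g³e_g¹ (high-spin) configuration has an unevenly filled e_g set; the Jahn–Teller theorem predicts a tetragonal distortion (typically axial elongation) to lift the degeneracy.
[CrF6]^3-: Ligand charges: each fluoride is −1. With an overall charge of −3 the chromium centre must be in the +3 oxidation state. Cr sits in group 6, so the d-electron count is 6 − 3 = 3. The d³ configuration leaves the e_g set evenly filled (or empty) — no strong Jahn–Teller driving force.

[CrF6]^4-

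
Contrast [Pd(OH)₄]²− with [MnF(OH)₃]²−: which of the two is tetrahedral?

[MnF(OH)₃]²−

For [Pd(OH)₄]²−: Summing ligand charges against the −2 overall charge gives an oxidation state of +2 for palladium. Palladium is a group-10 element; Pd(II) is therefore d⁸. A 4d d⁸ ion has a large crystal-field splitting; square planar leaves the high-energy d_{x²−y²} orbital empty and maximises CFSE. → square planar.
For [MnF(OH)₃]²−: Each fluoride is −1; each hydroxide is −1; balancing the −2 overall charge requires Mn(II). Mn sits in group 7, so the d-electron count is 7 − 2 = 5. A high-spin d⁵ ion has zero CFSE in either geometry, so four ligands adopt the sterically favoured tetrahedral geometry. → tetrahedral.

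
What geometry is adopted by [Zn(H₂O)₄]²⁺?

tetrahedral

Ligand charges: water is neutral. With an overall charge of +2 the zinc centre must be in the +2 oxidation state.
Zn sits in group 12, so the d-electron count is 12 − 2 = 10.
With 4 monodentate ligands the coordination number is 4.
A d¹⁰ ion has no crystal-field stabilisation preference between square planar and tetrahedral, so four ligands adopt the sterically favoured tetrahedral geometry.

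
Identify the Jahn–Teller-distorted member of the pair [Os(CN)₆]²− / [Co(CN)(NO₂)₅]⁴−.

[Co(CN)(NO₂)₅]⁴−

[Os(CN)₆]²−: Summing ligand charges against the −2 overall charge gives an oxidation state of +4 for osmium. Osmium is a group-8 element; Os(IV) is therefore d⁴. A 5d ion has a large Δₒ and is invariably low-spin. The d⁴ configuration leaves the e_g set evenly filled (or empty) — no strong Jahn–Teller driving force.
[Co(CN)(NO₂)₅]⁴−: Each cyanide is −1; each nitro (N-bound nitrite) is −1; balancing the −4 overall charge requires Co(II). Cobalt is a group-9 element; Co(II) is therefore d⁷. Cyanide and nitro (N-bound nitrite) are strong-field ligands (high in the spectrochemical series) for a first-row metal, so the complex is low-spin. The t₂g⁶e_g¹ (low-spin) configuration has an unevenly filled e_g set; the Jahn–Teller theorem predicts a tetragonal distortion (typically axial elongation) to lift the degeneracy.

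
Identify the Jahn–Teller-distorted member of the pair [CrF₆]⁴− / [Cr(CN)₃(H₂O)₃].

[CrF₆]⁴−: Each fluoride is −1; balancing the −4 overall charge requires Cr(II). Chromium is a group-6 element; Cr(II) is therefore d⁴. Fluoride is a weak-field ligand for a first-row metal, so the complex is high-spin. The t₂g³e_g¹ (high-spin) configuration has an unevenly filled e_g set; the Jahn–Teller theorem predicts a tetragonal distortion (typically axial elongation) to lift the degeneracy.
[Cr(CN)₃(H₂O)₃]: Each cyanide is −1; water is neutral; balancing the 0 overall charge requires Cr(III). Chromium is a group-6 element; Cr(III) is therefore d³. The d³ configuration leaves the e_g set evenly filled (or empty) — no strong Jahn–Teller driving force.

[CrF₆]⁴−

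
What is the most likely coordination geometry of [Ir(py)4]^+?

Ligand charges: pyridine is neutral. With an overall charge of +1 the iridium centre must be in the +1 oxidation state.
Group 9 minus oxidation state 1 gives a d⁸ configuration.
Coordination number: 4.
A 5d d⁸ ion has a large crystal-field splitting; square planar leaves the high-energy d_{x²−y²} orbital empty and maximises CFSE.

square planar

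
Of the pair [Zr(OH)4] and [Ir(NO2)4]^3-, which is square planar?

For [Zr(OH)4]: Each hydroxide is −1; balancing the 0 overall charge requires Zr(IV). Zirconium is a group-4 element; Zr(IV) is therefore d⁰. A d⁰ ion has no crystal-field stabilisation preference between square planar and tetrahedral, so four ligands adopt the sterically favoured tetrahedral geometry. → tetrahedral.
For [Ir(NO2)4]^3-: Summing ligand charges against the −3 overall charge gives an oxidation state of +1 for iridium. Group 9 minus oxidation state 1 gives a d⁸ configuration. A 5d d⁸ ion has a large crystal-field splitting; square planar leaves the high-energy d_{x²−y²} orbital empty and maximises CFSE. → square planar.

[Ir(NO2)4]^3-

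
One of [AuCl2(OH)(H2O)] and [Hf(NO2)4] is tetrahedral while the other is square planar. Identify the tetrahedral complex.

[Hf(NO2)4]

For [AuCl2(OH)(H2O)]: Each chloride is −1; each hydroxide is −1; water is neutral; balancing the 0 overall charge requires Au(III). Gold is a group-11 element; Au(III) is therefore d⁸. A 5d d⁸ ion has a large crystal-field splitting; square planar leaves the high-energy d_{x²−y²} orbital empty and maximises CFSE. → square planar.
For [Hf(NO2)4]: Each nitro (N-bound nitrite) is −1; balancing the 0 overall charge requires Hf(IV). Hafnium is a group-4 element; Hf(IV) is therefore d⁰. A d⁰ ion has no crystal-field stabilisation preference between square planar and tetrahedral, so four ligands adopt the sterically favoured tetrahedral geometry. → tetrahedral.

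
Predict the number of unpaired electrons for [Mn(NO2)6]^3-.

2

Ligand charges: each nitro (N-bound nitrite) is −1. With an overall charge of −3 the manganese centre must be in the +3 oxidation state.
Mn sits in group 7, so the d-electron count is 7 − 3 = 4.
The spin state decides the count: Nitro (N-bound nitrite) is a strong-field ligand (high in the spectrochemical series) for a first-row metal, so the complex is low-spin.
An octahedral low-spin d⁴ ion is t₂g⁴e_g⁰, giving 2 unpaired electrons.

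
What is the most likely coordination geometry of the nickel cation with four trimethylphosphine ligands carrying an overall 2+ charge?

Ligand charges: trimethylphosphine is neutral. With an overall charge of +2 the nickel centre must be in the +2 oxidation state.
Nickel is a group-10 element; Ni(II) is therefore d⁸.
With 4 monodentate ligands the coordination number is 4.
Trimethylphosphine is a strong-field ligand (high in the spectrochemical series).
A 3d d⁸ ion with strong-field ligands gains enough CFSE to favour square planar over tetrahedral.

square planar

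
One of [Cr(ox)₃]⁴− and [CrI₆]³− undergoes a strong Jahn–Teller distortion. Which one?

[Cr(ox)₃]⁴−

[Cr(ox)₃]⁴−: Each oxalate is −2; balancing the −4 overall charge requires Cr(II). Cr sits in group 6, so the d-electron count is 6 − 2 = 4. Oxalate is a weak-field ligand for a first-row metal, so the complex is high-spin. The t₂g³e_g¹ (high-spin) configuration has an unevenly filled e_g set; the Jahn–Teller theorem predicts a tetragonal distortion (typically axial elongation) to lift the degeneracy.
[CrI₆]³−: Summing ligand charges against the −3 overall charge gives an oxidation state of +3 for chromium. Group 6 minus oxidation state 3 gives a d³ configuration. The d³ configuration leaves the e_g set evenly filled (or empty) — no strong Jahn–Teller driving force.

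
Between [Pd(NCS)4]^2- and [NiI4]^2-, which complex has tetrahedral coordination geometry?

For [Pd(NCS)4]^2-: Each isothiocyanate is −1; balancing the −2 overall charge requires Pd(II). Pd sits in group 10, so the d-electron count is 10 − 2 = 8. A 4d d⁸ ion has a large crystal-field splitting; square planar leaves the high-energy d_{x²−y²} orbital empty and maximises CFSE. → square planar.
For [NiI4]^2-: Summing ligand charges against the −2 overall charge gives an oxidation state of +2 for nickel. Nickel is a group-10 element; Ni(II) is therefore d⁸. Iodide is a weak-field ligand. With weak-field ligands the CFSE gain from square planar is small, so a 3d d⁸ ion takes the sterically preferred tetrahedral geometry. → tetrahedral.

[NiI4]^2-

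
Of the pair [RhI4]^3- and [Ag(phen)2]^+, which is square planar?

For [RhI4]^3-: Summing ligand charges against the −3 overall charge gives an oxidation state of +1 for rhodium. Rh sits in group 9, so the d-electron count is 9 − 1 = 8. A 4d d⁸ ion has a large crystal-field splitting; square planar leaves the high-energy d_{x²−y²} orbital empty and maximises CFSE. → square planar.
For [Ag(phen)2]^+: Summing ligand charges against the +1 overall charge gives an oxidation state of +1 for silver. Group 11 minus oxidation state 1 gives a d¹⁰ configuration. A d¹⁰ ion has no crystal-field stabilisation preference between square planar and tetrahedral, so four ligands adopt the sterically favoured tetrahedral geometry. → tetrahedral.

[RhI4]^3-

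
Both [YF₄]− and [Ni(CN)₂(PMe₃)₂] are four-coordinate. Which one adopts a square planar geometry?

[Ni(CN)₂(PMe₃)₂]

For [YF₄]−: Each fluoride is −1; balancing the −1 overall charge requires Y(III). Y sits in group 3, so the d-electron count is 3 − 3 = 0. A d⁰ ion has no crystal-field stabilisation preference between square planar and tetrahedral, so four ligands adopt the sterically favoured tetrahedral geometry. → tetrahedral.
For [Ni(CN)₂(PMe₃)₂]: Each cyanide is −1; trimethylphosphine is neutral; balancing the 0 overall charge requires Ni(II). Nickel is a group-10 element; Ni(II) is therefore d⁸. Cyanide and trimethylphosphine are strong-field ligands (high in the spectrochemical series). A 3d d⁸ ion with strong-field ligands gains enough CFSE to favour square planar over tetrahedral. → square planar.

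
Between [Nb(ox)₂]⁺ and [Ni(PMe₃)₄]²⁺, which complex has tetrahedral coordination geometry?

For [Nb(ox)₂]⁺: Each oxalate is −2; balancing the +1 overall charge requires Nb(V). Nb sits in group 5, so the d-electron count is 5 − 5 = 0. A d⁰ ion has no crystal-field stabilisation preference between square planar and tetrahedral, so four ligands adopt the sterically favoured tetrahedral geometry. → tetrahedral.
For [Ni(PMe₃)₄]²⁺: Summing ligand charges against the +2 overall charge gives an oxidation state of +2 for nickel. Nickel is a group-10 element; Ni(II) is therefore d⁸. Trimethylphosphine is a strong-field ligand (high in the spectrochemical series). A 3d d⁸ ion with strong-field ligands gains enough CFSE to favour square planar over tetrahedral. → square planar.

[Nb(ox)₂]⁺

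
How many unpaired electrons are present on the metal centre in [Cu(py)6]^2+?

1 unpaired electron

Ligand charges: pyridine is neutral. With an overall charge of +2 the copper centre must be in the +2 oxidation state.
Cu sits in group 11, so the d-electron count is 11 − 2 = 9.
In an octahedral field the d⁹ configuration is t₂g⁶e_g³ (only one arrangement possible), giving 1 unpaired electron.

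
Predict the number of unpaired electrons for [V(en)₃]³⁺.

2

Summing ligand charges against the +3 overall charge gives an oxidation state of +3 for vanadium.
V sits in group 5, so the d-electron count is 5 − 3 = 2.
Counting donor atoms: 3×ethylenediamine (bidentate) → 6 donors. Coordination number = 6.
In an octahedral field the d² configuration is t₂g²e_g⁰ (only one arrangement possible), giving 2 unpaired electrons.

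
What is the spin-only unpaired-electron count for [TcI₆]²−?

Each iodide is −1; balancing the −2 overall charge requires Tc(IV).
Group 7 minus oxidation state 4 gives a d³ configuration.
In an octahedral field the d³ configuration is t₂g³e_g⁰ (only one arrangement possible), giving 3 unpaired electrons.

3 unpaired electrons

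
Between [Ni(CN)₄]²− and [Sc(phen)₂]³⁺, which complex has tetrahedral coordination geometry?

For [Ni(CN)₄]²−: Summing ligand charges against the −2 overall charge gives an oxidation state of +2 for nickel. Ni sits in group 10, so the d-electron count is 10 − 2 = 8. Cyanide is a strong-field ligand (high in the spectrochemical series). A 3d d⁸ ion with strong-field ligands gains enough CFSE to favour square planar over tetrahedral. → square planar.
For [Sc(phen)₂]³⁺: 1,10-phenanthroline is neutral; balancing the +3 overall charge requires Sc(III). Sc sits in group 3, so the d-electron count is 3 − 3 = 0. A d⁰ ion has no crystal-field stabilisation preference between square planar and tetrahedral, so four ligands adopt the sterically favoured tetrahedral geometry. → tetrahedral.

[Sc(phen)₂]³⁺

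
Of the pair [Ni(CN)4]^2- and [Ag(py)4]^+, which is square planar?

[Ni(CN)4]^2-

For [Ni(CN)4]^2-: Ligand charges: each cyanide is −1. With an overall charge of −2 the nickel centre must be in the +2 oxidation state. Ni sits in group 10, so the d-electron count is 10 − 2 = 8. Cyanide is a strong-field ligand (high in the spectrochemical series). A 3d d⁸ ion with strong-field ligands gains enough CFSE to favour square planar over tetrahedral. → square planar.
For [Ag(py)4]^+: Summing ligand charges against the +1 overall charge gives an oxidation state of +1 for silver. Group 11 minus oxidation state 1 gives a d¹⁰ configuration. A d¹⁰ ion has no crystal-field stabilisation preference between square planar and tetrahedral, so four ligands adopt the sterically favoured tetrahedral geometry. → tetrahedral.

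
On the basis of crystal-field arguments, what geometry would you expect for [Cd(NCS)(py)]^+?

Ligand charges: each isothiocyanate is −1; pyridine is neutral. With an overall charge of +1 the cadmium centre must be in the +2 oxidation state.
Group 12 minus oxidation state 2 gives a d¹⁰ configuration.
With 2 monodentate ligands the coordination number is 2.
A d¹⁰ ion with only two ligands adopts a linear arrangement (sp hybridisation; no CFSE preference).

linear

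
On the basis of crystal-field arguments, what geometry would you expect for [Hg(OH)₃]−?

trigonal planar

Ligand charges: each hydroxide is −1. With an overall charge of −1 the mercury centre must be in the +2 oxidation state.
Hg sits in group 12, so the d-electron count is 12 − 2 = 10.
With 3 monodentate ligands the coordination number is 3.
Three ligands around a d¹⁰ centre minimise repulsion in a trigonal-planar arrangement.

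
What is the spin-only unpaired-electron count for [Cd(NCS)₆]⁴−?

Each isothiocyanate is −1; balancing the −4 overall charge requires Cd(II).
Cadmium is a group-12 element; Cd(II) is therefore d¹⁰.
In an octahedral field the d¹⁰ configuration is t₂g⁶e_g⁴, giving 0 unpaired electrons.

0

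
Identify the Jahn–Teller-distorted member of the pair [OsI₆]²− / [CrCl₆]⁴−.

[OsI₆]²−: Summing ligand charges against the −2 overall charge gives an oxidation state of +4 for osmium. Group 8 minus oxidation state 4 gives a d⁴ configuration. A 5d ion has a large Δₒ and is invariably low-spin. The d⁴ configuration leaves the e_g set evenly filled (or empty) — no strong Jahn–Teller driving force.
[CrCl₆]⁴−: Each chloride is −1; balancing the −4 overall charge requires Cr(II). Group 6 minus oxidation state 2 gives a d⁴ configuration. Chloride is a weak-field ligand for a first-row metal, so the complex is high-spin. The t₂g³e_g¹ (high-spin) configuration has an unevenly filled e_g set; the Jahn–Teller theorem predicts a tetragonal distortion (typically axial elongation) to lift the degeneracy.

[CrCl₆]⁴−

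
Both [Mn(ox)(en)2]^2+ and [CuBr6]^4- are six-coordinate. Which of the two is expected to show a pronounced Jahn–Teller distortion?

[Mn(ox)(en)2]^2+: Ligand charges: each oxalate is −2; ethylenediamine is neutral. With an overall charge of +2 the manganese centre must be in the +4 oxidation state. Group 7 minus oxidation state 4 gives a d³ configuration. The d³ configuration leaves the e_g set evenly filled (or empty) — no strong Jahn–Teller driving force.
[CuBr6]^4-: Each bromide is −1; balancing the −4 overall charge requires Cu(II). Cu sits in group 11, so the d-electron count is 11 − 2 = 9. The t₂g⁶e_g³ configuration has an unevenly filled e_g set; the Jahn–Teller theorem predicts a tetragonal distortion (typically axial elongation) to lift the degeneracy.

[CuBr6]^4-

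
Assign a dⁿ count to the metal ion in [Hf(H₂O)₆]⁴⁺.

d0

Water is neutral; balancing the +4 overall charge requires Hf(IV).
Hafnium is a group-4 element; Hf(IV) is therefore d⁰.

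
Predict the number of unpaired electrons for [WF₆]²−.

2

Each fluoride is −1; balancing the −2 overall charge requires W(IV).
Group 6 minus oxidation state 4 gives a d² configuration.
In an octahedral field the d² configuration is t₂g²e_g⁰ (only one arrangement possible), giving 2 unpaired electrons.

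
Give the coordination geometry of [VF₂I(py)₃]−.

octahedral

Each fluoride is −1; each iodide is −1; pyridine is neutral; balancing the −1 overall charge requires V(II).
Vanadium is a group-5 element; V(II) is therefore d³.
With 6 monodentate ligands the coordination number is 6.
Six donors around a single metal centre give an octahedral coordination sphere.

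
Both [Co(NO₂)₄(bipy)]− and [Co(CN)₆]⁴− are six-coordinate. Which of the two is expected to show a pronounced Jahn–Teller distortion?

[Co(NO₂)₄(bipy)]−: Each nitro (N-bound nitrite) is −1; 2,2′-bipyridine is neutral; balancing the −1 overall charge requires Co(III). Co sits in group 9, so the d-electron count is 9 − 3 = 6. Co(III) has an exceptionally large octahedral splitting and is low-spin with essentially every ligand except fluoride. The d⁶ configuration leaves the e_g set evenly filled (or empty) — no strong Jahn–Teller driving force.
[Co(CN)₆]⁴−: Summing ligand charges against the −4 overall charge gives an oxidation state of +2 for cobalt. Group 9 minus oxidation state 2 gives a d⁷ configuration. Cyanide is a strong-field ligand (high in the spectrochemical series) for a first-row metal, so the complex is low-spin. The t₂g⁶e_g¹ (low-spin) configuration has an unevenly filled e_g set; the Jahn–Teller theorem predicts a tetragonal distortion (typically axial elongation) to lift the degeneracy.

[Co(CN)₆]⁴−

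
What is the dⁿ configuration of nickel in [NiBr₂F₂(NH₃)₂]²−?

Each bromide is −1; each fluoride is −1; ammonia is neutral; balancing the −2 overall charge requires Ni(II).
Nickel is a group-10 element; Ni(II) is therefore d⁸.

d8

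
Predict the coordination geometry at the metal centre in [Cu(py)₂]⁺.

linear

Pyridine is neutral; balancing the +1 overall charge requires Cu(I).
Group 11 minus oxidation state 1 gives a d¹⁰ configuration.
With 2 monodentate ligands the coordination number is 2.
A d¹⁰ ion with only two ligands adopts a linear arrangement (sp hybridisation; no CFSE preference).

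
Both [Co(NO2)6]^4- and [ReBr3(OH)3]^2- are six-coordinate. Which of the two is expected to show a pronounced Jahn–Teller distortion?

[Co(NO2)6]^4-

[Co(NO2)6]^4-: Ligand charges: each nitro (N-bound nitrite) is −1. With an overall charge of −4 the cobalt centre must be in the +2 oxidation state. Co sits in group 9, so the d-electron count is 9 − 2 = 7. Nitro (N-bound nitrite) is a strong-field ligand (high in the spectrochemical series) for a first-row metal, so the complex is low-spin. The t₂g⁶e_g¹ (low-spin) configuration has an unevenly filled e_g set; the Jahn–Teller theorem predicts a tetragonal distortion (typically axial elongation) to lift the degeneracy.
[ReBr3(OH)3]^2-: Ligand charges: each bromide is −1; each hydroxide is −1. With an overall charge of −2 the rhenium centre must be in the +4 oxidation state. Group 7 minus oxidation state 4 gives a d³ configuration. The d³ configuration leaves the e_g set evenly filled (or empty) — no strong Jahn–Teller driving force.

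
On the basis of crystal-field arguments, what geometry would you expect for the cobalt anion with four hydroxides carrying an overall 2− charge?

tetrahedral

Each hydroxide is −1; balancing the −2 overall charge requires Co(II).
Co sits in group 9, so the d-electron count is 9 − 2 = 7.
Coordination number: 4.
Hydroxide is a weak-field ligand.
For a high-spin 3d d⁷ ion with weak-field ligands the small Δₜ gives little square-planar CFSE advantage, so four ligands adopt the sterically favoured tetrahedral geometry.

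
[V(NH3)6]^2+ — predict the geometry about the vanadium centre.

Ligand charges: ammonia is neutral. With an overall charge of +2 the vanadium centre must be in the +2 oxidation state.
Vanadium is a group-5 element; V(II) is therefore d³.
With 6 monodentate ligands the coordination number is 6.
Six donors around a single metal centre give an octahedral coordination sphere.

octahedral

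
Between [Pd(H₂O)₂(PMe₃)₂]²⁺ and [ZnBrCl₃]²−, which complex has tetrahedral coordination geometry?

[ZnBrCl₃]²−

For [Pd(H₂O)₂(PMe₃)₂]²⁺: Ligand charges: water is neutral; trimethylphosphine is neutral. With an overall charge of +2 the palladium centre must be in the +2 oxidation state. Group 10 minus oxidation state 2 gives a d⁸ configuration. A 4d d⁸ ion has a large crystal-field splitting; square planar leaves the high-energy d_{x²−y²} orbital empty and maximises CFSE. → square planar.
For [ZnBrCl₃]²−: Each bromide is −1; each chloride is −1; balancing the −2 overall charge requires Zn(II). Group 12 minus oxidation state 2 gives a d¹⁰ configuration. A d¹⁰ ion has no crystal-field stabilisation preference between square planar and tetrahedral, so four ligands adopt the sterically favoured tetrahedral geometry. → tetrahedral.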